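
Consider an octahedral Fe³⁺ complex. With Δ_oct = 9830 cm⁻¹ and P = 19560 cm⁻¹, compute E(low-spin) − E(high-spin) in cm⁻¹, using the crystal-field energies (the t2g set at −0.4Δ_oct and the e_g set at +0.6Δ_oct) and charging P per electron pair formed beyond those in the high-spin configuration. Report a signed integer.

19460

Fe³⁺: group 8, so d-count = 8 − 3 = 5.
High-spin: t2g^3 e_g^2, CFSE = 0.0Δ_oct = 0 cm⁻¹.
Low-spin t2g^5 e_g^0 gives -2.0Δ_oct = -19660 cm⁻¹, but forming 2 extra pairs costs 2P = 39120 cm⁻¹, so E(LS) = -19660 + 39120 = 19460 cm⁻¹.
The difference is 19460 − (0) = 19460 cm⁻¹, so high-spin lies lower.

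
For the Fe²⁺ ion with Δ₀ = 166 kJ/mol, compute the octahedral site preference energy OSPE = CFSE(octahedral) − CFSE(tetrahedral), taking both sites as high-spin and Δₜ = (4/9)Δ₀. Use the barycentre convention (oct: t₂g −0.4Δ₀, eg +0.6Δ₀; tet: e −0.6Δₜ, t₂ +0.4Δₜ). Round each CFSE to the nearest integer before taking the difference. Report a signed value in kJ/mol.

-22

Fe sits in group 8; removing 2 electrons leaves Fe²⁺ with 8 − 2 = 6 d electrons.
Octahedral high-spin t2g^4 e_g^2: CFSE = -0.4 × 166 = -66 kJ/mol.
Tetrahedral e^3 t2^3 gives -0.6Δₜ = -0.6 × (4/9) × 166 = -44 kJ/mol.
Subtracting, OSPE = -66 − (-44) = -22 kJ/mol.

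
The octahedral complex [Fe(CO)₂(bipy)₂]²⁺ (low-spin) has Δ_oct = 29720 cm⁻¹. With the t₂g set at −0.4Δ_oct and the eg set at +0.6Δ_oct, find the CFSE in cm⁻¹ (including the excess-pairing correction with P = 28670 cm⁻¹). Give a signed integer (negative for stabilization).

-13988

Ligand charges: 2×(+0) from CO and 2×(+0) from bipy sum to +0; with overall charge +2, Fe is +2.
Fe²⁺: group 8, so d-count = 8 − 2 = 6.
The d⁶ electrons fill as t₂g⁶ eg⁰.
Orbital CFSE = 6(-0.4) + 0(0.6) = -2.4Δ_oct = -2.4 × 29720 = -71328 cm⁻¹.
High-spin d⁶ would be t₂g⁴ eg² with 1 pair; low-spin has 3, so 2 excess pairs cost +2P = +57340 cm⁻¹.
Net CFSE = -71328 + 57340 = -13988 cm⁻¹.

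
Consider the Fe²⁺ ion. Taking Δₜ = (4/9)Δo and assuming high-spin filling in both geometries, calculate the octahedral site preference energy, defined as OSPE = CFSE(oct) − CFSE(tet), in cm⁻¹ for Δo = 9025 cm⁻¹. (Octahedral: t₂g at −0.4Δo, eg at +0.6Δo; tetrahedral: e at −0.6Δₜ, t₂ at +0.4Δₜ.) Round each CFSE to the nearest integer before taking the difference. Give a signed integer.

-1203

Group 8 minus oxidation state +2 gives a d⁶ configuration for Fe²⁺.
In an octahedral site d⁶ (HS) is t₂g⁴ eg², giving CFSE(oct) = -0.4Δo = -3610 cm⁻¹.
Tetrahedral e³ t₂³ gives -0.6Δₜ = -0.6 × (4/9) × 9025 = -2407 cm⁻¹.
OSPE = -3610 − (-2407) = -1203 cm⁻¹.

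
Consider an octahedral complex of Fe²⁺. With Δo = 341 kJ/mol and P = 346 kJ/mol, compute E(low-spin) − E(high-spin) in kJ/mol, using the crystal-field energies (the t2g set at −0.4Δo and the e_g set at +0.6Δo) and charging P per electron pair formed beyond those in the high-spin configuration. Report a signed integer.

10

Group 8 minus oxidation state +2 gives a d⁶ configuration for Fe²⁺.
High-spin: t2g^4 e_g^2, CFSE = -0.4Δo = -136 kJ/mol.
For low-spin the configuration is t2g^6 e_g^0: orbital energy -2.4 × 341 = -818 kJ/mol, and 2 additional pairs relative to high-spin add 692 kJ/mol, giving -126 kJ/mol.
Thus E(LS) − E(HS) = 10 kJ/mol.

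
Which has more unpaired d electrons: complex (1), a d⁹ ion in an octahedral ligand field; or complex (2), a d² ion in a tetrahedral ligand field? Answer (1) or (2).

(2)

(1): t₂g⁶ eg³ → 1 unpaired.
(2): With tetrahedral geometry the complex is necessarily high-spin; e^2 t2^0 → 2 unpaired.
So (2) has more unpaired electrons.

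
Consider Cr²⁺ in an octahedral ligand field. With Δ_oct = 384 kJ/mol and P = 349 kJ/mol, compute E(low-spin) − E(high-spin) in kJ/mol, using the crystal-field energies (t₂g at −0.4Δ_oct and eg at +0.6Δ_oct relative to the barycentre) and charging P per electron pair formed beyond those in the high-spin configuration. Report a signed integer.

-35

Cr is in group 6, so Cr²⁺ is d⁴ (6 − 2 = 4).
High-spin: t₂g³ eg¹, CFSE = -0.6Δ_oct = -230 kJ/mol.
Low-spin: t₂g⁴ eg⁰, orbital CFSE = -1.6Δ_oct = -614 kJ/mol; plus 1 excess pair × P = +349 kJ/mol; total -265 kJ/mol.
Thus E(LS) − E(HS) = -35 kJ/mol.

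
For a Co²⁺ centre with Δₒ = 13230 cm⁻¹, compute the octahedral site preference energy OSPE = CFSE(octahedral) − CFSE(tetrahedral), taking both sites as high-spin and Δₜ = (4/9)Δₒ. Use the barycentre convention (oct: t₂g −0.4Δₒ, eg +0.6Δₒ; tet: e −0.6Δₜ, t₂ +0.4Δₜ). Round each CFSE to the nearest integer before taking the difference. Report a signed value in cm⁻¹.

-3528

Group 9 minus oxidation state +2 gives a d⁷ configuration for Co²⁺.
Octahedral high-spin t₂g⁵ eg²: CFSE = -0.8 × 13230 = -10584 cm⁻¹.
In a tetrahedral site the filling is e⁴ t₂³: CFSE(tet) = -1.2Δₜ = -1.2 × (4/9)(13230) = -7056 cm⁻¹.
OSPE = CFSE(oct) − CFSE(tet) = -10584 − (-7056) = -3528 cm⁻¹.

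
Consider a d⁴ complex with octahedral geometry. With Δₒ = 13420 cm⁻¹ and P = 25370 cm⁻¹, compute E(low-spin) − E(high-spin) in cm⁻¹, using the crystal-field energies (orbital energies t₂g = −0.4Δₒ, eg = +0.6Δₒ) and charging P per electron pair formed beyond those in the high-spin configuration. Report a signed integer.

11950

High-spin d⁴ fills as t₂g³ eg¹ with CFSE 3(−0.4) + 1(+0.6) = -0.6Δₒ = -8052 cm⁻¹.
Low-spin t₂g⁴ eg⁰ gives -1.6Δₒ = -21472 cm⁻¹, but forming 1 extra pair costs 1P = 25370 cm⁻¹, so E(LS) = -21472 + 25370 = 3898 cm⁻¹.
E(LS) − E(HS) = 3898 − (-8052) = 11950 cm⁻¹.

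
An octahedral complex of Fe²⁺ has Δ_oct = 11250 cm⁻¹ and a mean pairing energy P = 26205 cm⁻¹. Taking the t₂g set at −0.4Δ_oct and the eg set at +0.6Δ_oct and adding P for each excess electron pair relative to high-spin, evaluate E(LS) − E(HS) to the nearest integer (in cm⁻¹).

Fe²⁺: group 8, so d-count = 8 − 2 = 6.
In the high-spin limit (t₂g⁴ eg²) the orbital term is -0.4Δ_oct = -4500 cm⁻¹, with no excess pairing.
Low-spin t₂g⁶ eg⁰ gives -2.4Δ_oct = -27000 cm⁻¹, but forming 2 extra pairs costs 2P = 52410 cm⁻¹, so E(LS) = -27000 + 52410 = 25410 cm⁻¹.
Thus E(LS) − E(HS) = 29910 cm⁻¹.

29910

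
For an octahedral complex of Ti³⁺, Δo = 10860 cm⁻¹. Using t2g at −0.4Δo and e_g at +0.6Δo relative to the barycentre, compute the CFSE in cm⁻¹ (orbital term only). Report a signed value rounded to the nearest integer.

-4344

Group 4 minus oxidation state +3 gives a d¹ configuration for Ti³⁺.
Configuration: t2g^1 e_g^0.
The orbital stabilization is -0.4Δo = -0.4 × 10860 = -4344 cm⁻¹.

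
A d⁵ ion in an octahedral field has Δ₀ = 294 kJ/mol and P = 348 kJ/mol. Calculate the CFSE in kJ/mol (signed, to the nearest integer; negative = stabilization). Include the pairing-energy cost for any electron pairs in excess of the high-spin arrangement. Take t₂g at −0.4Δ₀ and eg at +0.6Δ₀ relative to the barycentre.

0

Here Δ₀ < P (294 < 348), so the high-spin state is favoured.
That gives t₂g³ eg².
Orbital CFSE = 0.0Δ₀ = 0.0 × 294 = 0 kJ/mol.
High-spin has no excess pairs, so no pairing correction applies.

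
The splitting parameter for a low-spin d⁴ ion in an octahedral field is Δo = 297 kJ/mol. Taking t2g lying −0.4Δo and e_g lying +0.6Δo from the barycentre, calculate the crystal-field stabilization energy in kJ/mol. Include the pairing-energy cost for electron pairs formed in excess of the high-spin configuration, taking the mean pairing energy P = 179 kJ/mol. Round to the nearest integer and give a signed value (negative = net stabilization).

-296

The d⁴ electrons fill as t2g^4 e_g^0.
CFSE(orbital) = 4×(-0.4Δo) + 0×(0.6Δo) = -1.6Δo; with Δo = 297 kJ/mol that is -475 kJ/mol.
Relative to high-spin t2g^3 e_g^1 (0 paired), the low-spin configuration has 1 additional pair, contributing +1 × 179 = +179 kJ/mol.
Combining: -475 + 179 = -296 kJ/mol.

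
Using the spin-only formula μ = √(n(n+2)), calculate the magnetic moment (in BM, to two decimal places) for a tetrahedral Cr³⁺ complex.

3.87 BM

Cr is in group 6, so Cr³⁺ is d³ (6 − 3 = 3).
Tetrahedral fields are weak (Δₜ ≈ 4/9 Δₒ), so electrons fill high-spin.
Configuration: e² t₂¹ → 3 unpaired electrons.
μ(spin-only) = √[3(3+2)] = √15 ≈ 3.87 BM.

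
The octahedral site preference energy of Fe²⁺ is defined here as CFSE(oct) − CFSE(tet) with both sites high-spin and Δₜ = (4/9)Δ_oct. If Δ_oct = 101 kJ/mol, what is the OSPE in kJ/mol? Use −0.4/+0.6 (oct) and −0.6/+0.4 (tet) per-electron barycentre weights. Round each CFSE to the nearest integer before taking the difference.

Group 8 minus oxidation state +2 gives a d⁶ configuration for Fe²⁺.
In an octahedral site d⁶ (HS) is t₂g⁴ eg², giving CFSE(oct) = -0.4Δ_oct = -40 kJ/mol.
Tetrahedral e³ t₂³ gives -0.6Δₜ = -0.6 × (4/9) × 101 = -27 kJ/mol.
OSPE = -40 − (-27) = -13 kJ/mol.

-13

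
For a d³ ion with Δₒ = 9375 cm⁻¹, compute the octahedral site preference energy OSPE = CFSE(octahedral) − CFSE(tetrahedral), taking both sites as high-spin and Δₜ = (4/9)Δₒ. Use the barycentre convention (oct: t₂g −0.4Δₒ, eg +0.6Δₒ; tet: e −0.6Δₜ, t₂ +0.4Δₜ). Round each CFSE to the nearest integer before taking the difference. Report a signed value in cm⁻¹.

-7917

In an octahedral site d³ (HS) is t2g^3 e_g^0, giving CFSE(oct) = -1.2Δₒ = -11250 cm⁻¹.
In a tetrahedral site the filling is e^2 t2^1: CFSE(tet) = -0.8Δₜ = -0.8 × (4/9)(9375) = -3333 cm⁻¹.
OSPE = CFSE(oct) − CFSE(tet) = -11250 − (-3333) = -7917 cm⁻¹.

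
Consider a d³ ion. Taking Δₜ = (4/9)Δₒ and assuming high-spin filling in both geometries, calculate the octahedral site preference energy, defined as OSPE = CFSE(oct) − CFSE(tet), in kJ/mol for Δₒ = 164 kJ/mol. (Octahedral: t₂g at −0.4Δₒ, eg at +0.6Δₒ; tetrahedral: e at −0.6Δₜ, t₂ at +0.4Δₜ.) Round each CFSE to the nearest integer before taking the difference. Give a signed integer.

-139

Octahedral (high-spin): t₂g³ eg⁰, CFSE = 3(−0.4) + 0(+0.6) = -1.2Δₒ = -1.2 × 164 = -197 kJ/mol.
Tetrahedral e² t₂¹ gives -0.8Δₜ = -0.8 × (4/9) × 164 = -58 kJ/mol.
Subtracting, OSPE = -197 − (-58) = -139 kJ/mol.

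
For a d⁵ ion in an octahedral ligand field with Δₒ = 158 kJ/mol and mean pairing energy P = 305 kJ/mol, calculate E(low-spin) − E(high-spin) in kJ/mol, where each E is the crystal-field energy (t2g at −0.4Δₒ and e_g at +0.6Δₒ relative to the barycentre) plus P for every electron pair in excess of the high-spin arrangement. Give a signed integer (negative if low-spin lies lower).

In the high-spin limit (t2g^3 e_g^2) the orbital term is 0.0Δₒ = 0 kJ/mol, with no excess pairing.
Low-spin: t2g^5 e_g^0, orbital CFSE = -2.0Δₒ = -316 kJ/mol; plus 2 excess pairs × P = +610 kJ/mol; total 294 kJ/mol.
Thus E(LS) − E(HS) = 294 kJ/mol.

294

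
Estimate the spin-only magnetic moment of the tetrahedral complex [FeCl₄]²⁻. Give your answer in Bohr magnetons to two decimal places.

Each Cl⁻ contributes -1; 4 × (-1) = -4. With overall charge -2, Fe is in the +2 oxidation state.
Fe²⁺: group 8, so d-count = 8 − 2 = 6.
Tetrahedral fields are weak (Δₜ ≈ 4/9 Δₒ), so electrons fill high-spin.
Configuration: e^3 t2^3 → 4 unpaired electrons.
μ(spin-only) = √[4(4+2)] = √24 ≈ 4.90 Bohr magnetons.

4.90 Bohr magnetons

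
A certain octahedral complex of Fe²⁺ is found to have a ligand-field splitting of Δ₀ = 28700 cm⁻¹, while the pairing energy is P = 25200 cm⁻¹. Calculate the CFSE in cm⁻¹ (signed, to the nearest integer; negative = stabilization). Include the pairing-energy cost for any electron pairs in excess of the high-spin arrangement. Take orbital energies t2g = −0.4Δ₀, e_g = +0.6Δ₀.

Group 8 minus oxidation state +2 gives a d⁶ configuration for Fe²⁺.
Δ₀ > P, so pairing is preferred: the ground state is low-spin.
Filling d⁶ accordingly: t2g^6 e_g^0.
Orbital CFSE = -2.4Δ₀ = -2.4 × 28700 = -68880 cm⁻¹.
Excess pairs vs high-spin: 3 − 1 = 2; pairing cost = +50400 cm⁻¹.
Net CFSE = -68880 + 50400 = -18480 cm⁻¹.

-18480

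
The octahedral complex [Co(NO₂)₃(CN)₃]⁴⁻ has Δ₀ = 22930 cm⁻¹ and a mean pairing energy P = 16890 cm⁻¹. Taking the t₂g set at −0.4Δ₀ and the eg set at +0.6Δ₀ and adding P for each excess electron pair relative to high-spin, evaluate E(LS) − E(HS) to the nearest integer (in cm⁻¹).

-6040

Ligand charges: 3×(-1) from NO₂⁻ and 3×(-1) from CN⁻ sum to -6; with overall charge -4, Co is +2.
Co is in group 9, so Co²⁺ is d⁷ (9 − 2 = 7).
In the high-spin limit (t₂g⁵ eg²) the orbital term is -0.8Δ₀ = -18344 cm⁻¹, with no excess pairing.
Low-spin t₂g⁶ eg¹ gives -1.8Δ₀ = -41274 cm⁻¹, but forming 1 extra pair costs 1P = 16890 cm⁻¹, so E(LS) = -41274 + 16890 = -24384 cm⁻¹.
E(LS) − E(HS) = -24384 − (-18344) = -6040 cm⁻¹.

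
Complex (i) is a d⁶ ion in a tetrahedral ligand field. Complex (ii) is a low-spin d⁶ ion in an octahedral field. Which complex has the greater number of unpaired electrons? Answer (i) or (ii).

(i)

(i): Tetrahedral splitting is small, so the complex is high-spin; e³ t₂³ → 4 unpaired.
(ii): t₂g⁶ eg⁰ → 0 unpaired.
So (i) has more unpaired electrons.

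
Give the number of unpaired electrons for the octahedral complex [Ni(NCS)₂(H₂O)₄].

Ligand charges: 2×(-1) from NCS⁻ and 4×(+0) from H₂O sum to -2; with overall charge +0, Ni is +2.
Ni is in group 10, so Ni²⁺ is d⁸ (10 − 2 = 8).
Configuration: t2g^6 e_g^2, giving 2 unpaired electrons.

2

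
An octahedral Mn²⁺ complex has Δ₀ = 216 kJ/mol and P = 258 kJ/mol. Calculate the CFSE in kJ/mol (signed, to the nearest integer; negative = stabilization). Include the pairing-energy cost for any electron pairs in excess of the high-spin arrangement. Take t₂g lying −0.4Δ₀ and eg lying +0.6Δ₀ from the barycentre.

0

Mn²⁺: group 7, so d-count = 7 − 2 = 5.
Here Δ₀ < P (216 < 258), so the high-spin state is favoured.
That gives t₂g³ eg².
Orbital CFSE = 0.0Δ₀ = 0.0 × 216 = 0 kJ/mol.
High-spin has no excess pairs, so no pairing correction applies.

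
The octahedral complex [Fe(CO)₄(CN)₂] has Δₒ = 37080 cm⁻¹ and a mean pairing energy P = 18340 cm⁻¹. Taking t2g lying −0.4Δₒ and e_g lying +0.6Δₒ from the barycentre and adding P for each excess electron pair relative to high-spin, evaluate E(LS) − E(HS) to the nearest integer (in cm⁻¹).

-37480

Ligand charges: 4×(+0) from CO and 2×(-1) from CN⁻ sum to -2; with overall charge +0, Fe is +2.
Fe is in group 8, so Fe²⁺ is d⁶ (8 − 2 = 6).
In the high-spin limit (t2g^4 e_g^2) the orbital term is -0.4Δₒ = -14832 cm⁻¹, with no excess pairing.
Low-spin t2g^6 e_g^0 gives -2.4Δₒ = -88992 cm⁻¹, but forming 2 extra pairs costs 2P = 36680 cm⁻¹, so E(LS) = -88992 + 36680 = -52312 cm⁻¹.
The difference is -52312 − (-14832) = -37480 cm⁻¹, so low-spin lies lower.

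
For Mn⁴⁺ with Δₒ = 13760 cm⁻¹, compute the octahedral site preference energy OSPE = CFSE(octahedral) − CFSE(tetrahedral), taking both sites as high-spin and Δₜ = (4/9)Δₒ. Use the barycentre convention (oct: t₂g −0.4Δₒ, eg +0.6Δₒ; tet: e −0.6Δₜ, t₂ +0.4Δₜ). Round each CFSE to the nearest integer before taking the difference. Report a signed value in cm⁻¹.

Mn⁴⁺: group 7, so d-count = 7 − 4 = 3.
Octahedral (high-spin): t₂g³ eg⁰, CFSE = 3(−0.4) + 0(+0.6) = -1.2Δₒ = -1.2 × 13760 = -16512 cm⁻¹.
Tetrahedral: e² t₂¹, CFSE = 2(−0.6) + 1(+0.4) = -0.8Δₜ = -0.8 × (4/9) × 13760 = -4892 cm⁻¹.
OSPE = CFSE(oct) − CFSE(tet) = -16512 − (-4892) = -11620 cm⁻¹.

-11620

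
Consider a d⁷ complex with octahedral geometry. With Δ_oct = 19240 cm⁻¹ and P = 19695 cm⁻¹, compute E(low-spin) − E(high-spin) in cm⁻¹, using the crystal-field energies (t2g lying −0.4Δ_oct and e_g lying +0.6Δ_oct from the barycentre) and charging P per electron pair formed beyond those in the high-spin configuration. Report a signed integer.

In the high-spin limit (t2g^5 e_g^2) the orbital term is -0.8Δ_oct = -15392 cm⁻¹, with no excess pairing.
Low-spin t2g^6 e_g^1 gives -1.8Δ_oct = -34632 cm⁻¹, but forming 1 extra pair costs 1P = 19695 cm⁻¹, so E(LS) = -34632 + 19695 = -14937 cm⁻¹.
The difference is -14937 − (-15392) = 455 cm⁻¹, so high-spin lies lower.

455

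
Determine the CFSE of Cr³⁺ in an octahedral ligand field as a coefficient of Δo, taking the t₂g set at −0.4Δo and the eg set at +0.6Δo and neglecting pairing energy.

-1.2 Δo

Group 6 minus oxidation state +3 gives a d³ configuration for Cr³⁺.
Configuration: t₂g³ eg⁰.
CFSE = 3(-0.4Δo) + 0(0.6Δo) = -1.2Δo + 0.0Δo = -1.2Δo.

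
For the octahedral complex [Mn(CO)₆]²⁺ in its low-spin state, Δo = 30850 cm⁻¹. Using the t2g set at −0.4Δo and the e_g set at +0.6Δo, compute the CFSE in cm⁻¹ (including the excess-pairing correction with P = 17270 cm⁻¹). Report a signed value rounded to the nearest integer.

CO is neutral, so the +2 overall charge sits on Mn: oxidation state +2.
Mn is in group 7, so Mn²⁺ is d⁵ (7 − 2 = 5).
Electron filling gives t2g^5 e_g^0.
Orbital CFSE = 5(-0.4) + 0(0.6) = -2.0Δo = -2.0 × 30850 = -61700 cm⁻¹.
Pairing penalty: 2 pairs vs 0 in the high-spin reference → 2 extra × P = 34540 cm⁻¹.
Overall CFSE = -61700 + 34540 = -27160 cm⁻¹.

-27160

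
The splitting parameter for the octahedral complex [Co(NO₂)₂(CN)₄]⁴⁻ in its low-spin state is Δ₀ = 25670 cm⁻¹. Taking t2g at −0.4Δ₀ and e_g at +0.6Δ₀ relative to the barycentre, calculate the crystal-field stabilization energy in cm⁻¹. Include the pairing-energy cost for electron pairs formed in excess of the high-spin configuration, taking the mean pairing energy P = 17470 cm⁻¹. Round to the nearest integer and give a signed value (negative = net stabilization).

-28736

Ligand charges: 2×(-1) from NO₂⁻ and 4×(-1) from CN⁻ sum to -6; with overall charge -4, Co is +2.
Group 9 minus oxidation state +2 gives a d⁷ configuration for Co²⁺.
Electron filling gives t2g^6 e_g^1.
Orbital CFSE = 6(-0.4) + 1(0.6) = -1.8Δ₀ = -1.8 × 25670 = -46206 cm⁻¹.
Relative to high-spin t2g^5 e_g^2 (2 paired), the low-spin configuration has 1 additional pair, contributing +1 × 17470 = +17470 cm⁻¹.
Net CFSE = -46206 + 17470 = -28736 cm⁻¹.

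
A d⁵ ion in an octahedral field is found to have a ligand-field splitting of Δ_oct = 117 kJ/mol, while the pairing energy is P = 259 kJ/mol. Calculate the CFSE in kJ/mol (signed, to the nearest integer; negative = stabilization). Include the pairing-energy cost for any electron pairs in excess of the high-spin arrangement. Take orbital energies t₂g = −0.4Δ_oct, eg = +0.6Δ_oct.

Since Δ_oct = 117 kJ/mol < P = 259 kJ/mol, the complex adopts the high-spin configuration.
That gives t₂g³ eg².
Orbital CFSE = 0.0Δ_oct = 0.0 × 117 = 0 kJ/mol.
High-spin has no excess pairs, so no pairing correction applies.

0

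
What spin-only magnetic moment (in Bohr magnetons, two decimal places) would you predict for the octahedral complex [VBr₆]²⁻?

1.73 Bohr magnetons

Each Br⁻ contributes -1; 6 × (-1) = -6. With overall charge -2, V is in the +4 oxidation state.
V sits in group 5; removing 4 electrons leaves V⁴⁺ with 5 − 4 = 1 d electrons.
Configuration: t₂g¹ eg⁰ → 1 unpaired electron.
μ(spin-only) = √[1(1+2)] = √3 ≈ 1.73 Bohr magnetons.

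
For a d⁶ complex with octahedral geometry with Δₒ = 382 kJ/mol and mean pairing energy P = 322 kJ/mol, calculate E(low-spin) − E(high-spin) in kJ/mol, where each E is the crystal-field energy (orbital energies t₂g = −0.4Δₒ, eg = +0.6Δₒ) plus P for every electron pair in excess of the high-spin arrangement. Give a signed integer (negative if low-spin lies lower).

-120

In the high-spin limit (t₂g⁴ eg²) the orbital term is -0.4Δₒ = -153 kJ/mol, with no excess pairing.
Low-spin t₂g⁶ eg⁰ gives -2.4Δₒ = -917 kJ/mol, but forming 2 extra pairs costs 2P = 644 kJ/mol, so E(LS) = -917 + 644 = -273 kJ/mol.
The difference is -273 − (-153) = -120 kJ/mol, so low-spin lies lower.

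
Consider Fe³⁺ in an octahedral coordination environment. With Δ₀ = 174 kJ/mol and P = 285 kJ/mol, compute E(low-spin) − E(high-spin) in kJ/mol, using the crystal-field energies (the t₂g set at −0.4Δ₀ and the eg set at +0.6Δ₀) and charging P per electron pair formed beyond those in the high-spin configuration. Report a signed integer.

Fe³⁺: group 8, so d-count = 8 − 3 = 5.
In the high-spin limit (t₂g³ eg²) the orbital term is 0.0Δ₀ = 0 kJ/mol, with no excess pairing.
Low-spin t₂g⁵ eg⁰ gives -2.0Δ₀ = -348 kJ/mol, but forming 2 extra pairs costs 2P = 570 kJ/mol, so E(LS) = -348 + 570 = 222 kJ/mol.
The difference is 222 − (0) = 222 kJ/mol, so high-spin lies lower.

222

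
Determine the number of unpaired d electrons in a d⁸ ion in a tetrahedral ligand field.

2

With tetrahedral geometry the complex is necessarily high-spin.
Configuration: e^4 t2^4, giving 2 unpaired electrons.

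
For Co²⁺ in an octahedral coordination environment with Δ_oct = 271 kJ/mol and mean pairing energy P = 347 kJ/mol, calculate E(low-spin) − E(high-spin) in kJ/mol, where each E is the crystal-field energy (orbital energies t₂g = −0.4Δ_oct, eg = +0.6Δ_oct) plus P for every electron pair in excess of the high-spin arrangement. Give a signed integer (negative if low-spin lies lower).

Co sits in group 9; removing 2 electrons leaves Co²⁺ with 9 − 2 = 7 d electrons.
High-spin d⁷ fills as t₂g⁵ eg² with CFSE 5(−0.4) + 2(+0.6) = -0.8Δ_oct = -217 kJ/mol.
For low-spin the configuration is t₂g⁶ eg¹: orbital energy -1.8 × 271 = -488 kJ/mol, and 1 additional pair relative to high-spin adds 347 kJ/mol, giving -141 kJ/mol.
The difference is -141 − (-217) = 76 kJ/mol, so high-spin lies lower.

76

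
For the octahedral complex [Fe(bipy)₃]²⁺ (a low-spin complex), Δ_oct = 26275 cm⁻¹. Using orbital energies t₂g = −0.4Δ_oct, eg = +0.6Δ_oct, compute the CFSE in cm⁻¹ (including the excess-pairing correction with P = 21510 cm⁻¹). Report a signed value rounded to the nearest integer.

bipy is neutral, so the +2 overall charge sits on Fe: oxidation state +2.
Fe sits in group 8; removing 2 electrons leaves Fe²⁺ with 8 − 2 = 6 d electrons.
Electron filling gives t₂g⁶ eg⁰.
The orbital stabilization is -2.4Δ_oct = -2.4 × 26275 = -63060 cm⁻¹.
Pairing penalty: 3 pairs vs 1 in the high-spin reference → 2 extra × P = 43020 cm⁻¹.
Combining: -63060 + 43020 = -20040 cm⁻¹.

-20040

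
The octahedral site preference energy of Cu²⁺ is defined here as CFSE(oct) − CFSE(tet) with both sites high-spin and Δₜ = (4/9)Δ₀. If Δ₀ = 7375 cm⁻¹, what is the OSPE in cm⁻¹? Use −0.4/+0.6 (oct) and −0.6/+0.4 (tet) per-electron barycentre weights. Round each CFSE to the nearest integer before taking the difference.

-3114

Cu is in group 11, so Cu²⁺ is d⁹ (11 − 2 = 9).
Octahedral (high-spin): t₂g⁶ eg³, CFSE = 6(−0.4) + 3(+0.6) = -0.6Δ₀ = -0.6 × 7375 = -4425 cm⁻¹.
In a tetrahedral site the filling is e⁴ t₂⁵: CFSE(tet) = -0.4Δₜ = -0.4 × (4/9)(7375) = -1311 cm⁻¹.
OSPE = -4425 − (-1311) = -3114 cm⁻¹.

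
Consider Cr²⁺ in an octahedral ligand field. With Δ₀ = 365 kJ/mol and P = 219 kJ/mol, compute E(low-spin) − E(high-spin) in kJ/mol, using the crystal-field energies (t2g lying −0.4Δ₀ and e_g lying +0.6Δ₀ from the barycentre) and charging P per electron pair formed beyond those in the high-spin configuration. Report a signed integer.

Cr sits in group 6; removing 2 electrons leaves Cr²⁺ with 6 − 2 = 4 d electrons.
High-spin d⁴ fills as t2g^3 e_g^1 with CFSE 3(−0.4) + 1(+0.6) = -0.6Δ₀ = -219 kJ/mol.
For low-spin the configuration is t2g^4 e_g^0: orbital energy -1.6 × 365 = -584 kJ/mol, and 1 additional pair relative to high-spin adds 219 kJ/mol, giving -365 kJ/mol.
E(LS) − E(HS) = -365 − (-219) = -146 kJ/mol.

-146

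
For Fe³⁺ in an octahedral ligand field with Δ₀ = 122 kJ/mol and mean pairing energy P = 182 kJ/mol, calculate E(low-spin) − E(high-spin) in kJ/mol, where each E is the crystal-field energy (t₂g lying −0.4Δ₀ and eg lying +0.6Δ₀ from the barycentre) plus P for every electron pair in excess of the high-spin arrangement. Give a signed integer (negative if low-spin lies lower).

Group 8 minus oxidation state +3 gives a d⁵ configuration for Fe³⁺.
High-spin d⁵ fills as t₂g³ eg² with CFSE 3(−0.4) + 2(+0.6) = 0.0Δ₀ = 0 kJ/mol.
For low-spin the configuration is t₂g⁵ eg⁰: orbital energy -2.0 × 122 = -244 kJ/mol, and 2 additional pairs relative to high-spin add 364 kJ/mol, giving 120 kJ/mol.
E(LS) − E(HS) = 120 − (0) = 120 kJ/mol.

120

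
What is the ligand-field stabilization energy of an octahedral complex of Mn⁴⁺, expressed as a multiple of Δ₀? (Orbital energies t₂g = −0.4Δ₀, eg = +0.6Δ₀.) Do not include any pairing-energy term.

Mn sits in group 7; removing 4 electrons leaves Mn⁴⁺ with 7 − 4 = 3 d electrons.
Configuration: t₂g³ eg⁰.
CFSE = 3(-0.4Δ₀) + 0(0.6Δ₀) = -1.2Δ₀ + 0.0Δ₀ = -1.2Δ₀.

-1.2 Δ₀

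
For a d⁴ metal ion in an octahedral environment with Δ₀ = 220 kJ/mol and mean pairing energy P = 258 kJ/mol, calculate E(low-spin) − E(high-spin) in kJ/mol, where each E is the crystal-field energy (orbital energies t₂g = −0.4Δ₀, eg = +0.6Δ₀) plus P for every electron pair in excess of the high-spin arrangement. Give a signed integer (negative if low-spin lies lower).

38

High-spin d⁴ fills as t₂g³ eg¹ with CFSE 3(−0.4) + 1(+0.6) = -0.6Δ₀ = -132 kJ/mol.
For low-spin the configuration is t₂g⁴ eg⁰: orbital energy -1.6 × 220 = -352 kJ/mol, and 1 additional pair relative to high-spin adds 258 kJ/mol, giving -94 kJ/mol.
Thus E(LS) − E(HS) = 38 kJ/mol.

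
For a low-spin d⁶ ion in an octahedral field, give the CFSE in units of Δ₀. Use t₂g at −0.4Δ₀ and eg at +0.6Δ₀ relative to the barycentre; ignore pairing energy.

Configuration: t₂g⁶ eg⁰.
CFSE = 6(-0.4Δ₀) + 0(0.6Δ₀) = -2.4Δ₀ + 0.0Δ₀ = -2.4Δ₀.

-2.4 Δ₀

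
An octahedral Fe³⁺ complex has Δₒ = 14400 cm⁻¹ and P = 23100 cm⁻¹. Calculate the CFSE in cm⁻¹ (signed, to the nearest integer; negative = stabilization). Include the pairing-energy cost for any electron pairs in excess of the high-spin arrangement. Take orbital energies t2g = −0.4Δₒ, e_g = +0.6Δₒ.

0

Fe is in group 8, so Fe³⁺ is d⁵ (8 − 3 = 5).
Here Δₒ < P (14400 < 23100), so the high-spin state is favoured.
That gives t2g^3 e_g^2.
Orbital CFSE = 0.0Δₒ = 0.0 × 14400 = 0 cm⁻¹.
High-spin has no excess pairs, so no pairing correction applies.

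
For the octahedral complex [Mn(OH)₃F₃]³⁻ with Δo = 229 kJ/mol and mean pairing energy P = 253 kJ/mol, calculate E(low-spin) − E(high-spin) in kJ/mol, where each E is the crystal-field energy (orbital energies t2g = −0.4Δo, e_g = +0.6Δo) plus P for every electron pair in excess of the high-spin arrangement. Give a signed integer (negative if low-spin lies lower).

24

Ligand charges: 3×(-1) from OH⁻ and 3×(-1) from F⁻ sum to -6; with overall charge -3, Mn is +3.
Mn sits in group 7; removing 3 electrons leaves Mn³⁺ with 7 − 3 = 4 d electrons.
High-spin d⁴ fills as t2g^3 e_g^1 with CFSE 3(−0.4) + 1(+0.6) = -0.6Δo = -137 kJ/mol.
For low-spin the configuration is t2g^4 e_g^0: orbital energy -1.6 × 229 = -366 kJ/mol, and 1 additional pair relative to high-spin adds 253 kJ/mol, giving -113 kJ/mol.
The difference is -113 − (-137) = 24 kJ/mol, so high-spin lies lower.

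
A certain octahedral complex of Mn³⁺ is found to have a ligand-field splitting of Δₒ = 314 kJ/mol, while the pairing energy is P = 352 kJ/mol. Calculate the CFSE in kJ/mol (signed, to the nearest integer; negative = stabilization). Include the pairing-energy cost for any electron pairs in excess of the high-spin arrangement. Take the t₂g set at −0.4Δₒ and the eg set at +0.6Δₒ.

-188

Mn sits in group 7; removing 3 electrons leaves Mn³⁺ with 7 − 3 = 4 d electrons.
Since Δₒ = 314 kJ/mol < P = 352 kJ/mol, the complex adopts the high-spin configuration.
Configuration: t₂g³ eg¹.
Orbital CFSE = -0.6Δₒ = -0.6 × 314 = -188 kJ/mol.
High-spin has no excess pairs, so no pairing correction applies.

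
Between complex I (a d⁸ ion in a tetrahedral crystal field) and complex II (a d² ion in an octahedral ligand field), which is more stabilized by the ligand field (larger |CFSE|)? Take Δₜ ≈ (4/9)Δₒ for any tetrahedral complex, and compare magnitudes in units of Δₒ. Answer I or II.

I: With tetrahedral geometry the complex is necessarily high-spin; e⁴ t₂⁴, CFSE = -0.8Δₜ ≈ -0.36Δₒ.
II: For octahedral d² the high- and low-spin configurations coincide; t₂g² eg⁰, CFSE = -0.8Δₒ.
So II has the larger |CFSE|.

II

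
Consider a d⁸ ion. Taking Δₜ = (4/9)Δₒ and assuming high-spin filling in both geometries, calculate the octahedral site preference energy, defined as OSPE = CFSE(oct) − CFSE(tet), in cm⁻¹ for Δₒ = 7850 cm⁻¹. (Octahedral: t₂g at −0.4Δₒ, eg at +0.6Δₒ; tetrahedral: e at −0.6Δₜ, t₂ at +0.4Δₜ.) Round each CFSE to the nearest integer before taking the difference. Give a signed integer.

-6629

Octahedral high-spin t₂g⁶ eg²: CFSE = -1.2 × 7850 = -9420 cm⁻¹.
Tetrahedral e⁴ t₂⁴ gives -0.8Δₜ = -0.8 × (4/9) × 7850 = -2791 cm⁻¹.
OSPE = CFSE(oct) − CFSE(tet) = -9420 − (-2791) = -6629 cm⁻¹.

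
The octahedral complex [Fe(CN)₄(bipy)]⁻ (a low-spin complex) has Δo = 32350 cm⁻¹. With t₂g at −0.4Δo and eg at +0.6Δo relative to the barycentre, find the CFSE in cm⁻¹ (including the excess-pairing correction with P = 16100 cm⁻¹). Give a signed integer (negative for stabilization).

Ligand charges: 4×(-1) from CN⁻ and 1×(+0) from bipy sum to -4; with overall charge -1, Fe is +3.
Fe³⁺: group 8, so d-count = 8 − 3 = 5.
Electron filling gives t₂g⁵ eg⁰.
Orbital CFSE = 5(-0.4) + 0(0.6) = -2.0Δo = -2.0 × 32350 = -64700 cm⁻¹.
Pairing penalty: 2 pairs vs 0 in the high-spin reference → 2 extra × P = 32200 cm⁻¹.
Combining: -64700 + 32200 = -32500 cm⁻¹.

-32500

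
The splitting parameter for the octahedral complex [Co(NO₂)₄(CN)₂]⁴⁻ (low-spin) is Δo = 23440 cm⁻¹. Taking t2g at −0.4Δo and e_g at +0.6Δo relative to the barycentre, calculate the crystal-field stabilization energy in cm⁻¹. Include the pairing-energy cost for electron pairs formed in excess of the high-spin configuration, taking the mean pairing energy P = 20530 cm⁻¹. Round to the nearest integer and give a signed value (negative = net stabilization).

-21662

Ligand charges: 4×(-1) from NO₂⁻ and 2×(-1) from CN⁻ sum to -6; with overall charge -4, Co is +2.
Co is in group 9, so Co²⁺ is d⁷ (9 − 2 = 7).
Configuration: t2g^6 e_g^1.
The orbital stabilization is -1.8Δo = -1.8 × 23440 = -42192 cm⁻¹.
Pairing penalty: 3 pairs vs 2 in the high-spin reference → 1 extra × P = 20530 cm⁻¹.
Overall CFSE = -42192 + 20530 = -21662 cm⁻¹.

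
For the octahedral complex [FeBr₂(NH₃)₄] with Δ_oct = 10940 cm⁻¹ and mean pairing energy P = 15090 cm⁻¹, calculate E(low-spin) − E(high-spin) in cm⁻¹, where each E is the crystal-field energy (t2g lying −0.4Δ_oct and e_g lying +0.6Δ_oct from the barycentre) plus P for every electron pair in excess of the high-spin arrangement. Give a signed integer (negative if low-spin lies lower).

8300

Ligand charges: 2×(-1) from Br⁻ and 4×(+0) from NH₃ sum to -2; with overall charge +0, Fe is +2.
Fe is in group 8, so Fe²⁺ is d⁶ (8 − 2 = 6).
In the high-spin limit (t2g^4 e_g^2) the orbital term is -0.4Δ_oct = -4376 cm⁻¹, with no excess pairing.
Low-spin: t2g^6 e_g^0, orbital CFSE = -2.4Δ_oct = -26256 cm⁻¹; plus 2 excess pairs × P = +30180 cm⁻¹; total 3924 cm⁻¹.
The difference is 3924 − (-4376) = 8300 cm⁻¹, so high-spin lies lower.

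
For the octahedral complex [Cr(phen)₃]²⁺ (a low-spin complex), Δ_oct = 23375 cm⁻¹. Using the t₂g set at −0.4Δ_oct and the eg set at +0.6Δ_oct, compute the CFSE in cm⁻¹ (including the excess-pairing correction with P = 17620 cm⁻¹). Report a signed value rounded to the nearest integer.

-19780

phen is neutral, so the +2 overall charge sits on Cr: oxidation state +2.
Cr²⁺: group 6, so d-count = 6 − 2 = 4.
Configuration: t₂g⁴ eg⁰.
CFSE(orbital) = 4×(-0.4Δ_oct) + 0×(0.6Δ_oct) = -1.6Δ_oct; with Δ_oct = 23375 cm⁻¹ that is -37400 cm⁻¹.
Pairing penalty: 1 pair vs 0 in the high-spin reference → 1 extra × P = 17620 cm⁻¹.
Net CFSE = -37400 + 17620 = -19780 cm⁻¹.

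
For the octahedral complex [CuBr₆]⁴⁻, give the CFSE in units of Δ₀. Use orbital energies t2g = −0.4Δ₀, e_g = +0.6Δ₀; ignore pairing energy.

Each Br⁻ contributes -1; 6 × (-1) = -6. With overall charge -4, Cu is in the +2 oxidation state.
Group 11 minus oxidation state +2 gives a d⁹ configuration for Cu²⁺.
Configuration: t2g^6 e_g^3.
CFSE = 6(-0.4Δ₀) + 3(0.6Δ₀) = -2.4Δ₀ + 1.8Δ₀ = -0.6Δ₀.

-0.6 Δ₀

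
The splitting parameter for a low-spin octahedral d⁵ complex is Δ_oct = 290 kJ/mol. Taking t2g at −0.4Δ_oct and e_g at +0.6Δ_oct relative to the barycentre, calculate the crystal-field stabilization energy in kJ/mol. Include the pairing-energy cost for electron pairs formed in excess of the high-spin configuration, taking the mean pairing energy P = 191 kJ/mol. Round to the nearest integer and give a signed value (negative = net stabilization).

-198

Configuration: t2g^5 e_g^0.
Orbital CFSE = 5(-0.4) + 0(0.6) = -2.0Δ_oct = -2.0 × 290 = -580 kJ/mol.
High-spin d⁵ would be t2g^3 e_g^2 with 0 pairs; low-spin has 2, so 2 excess pairs cost +2P = +382 kJ/mol.
Net CFSE = -580 + 382 = -198 kJ/mol.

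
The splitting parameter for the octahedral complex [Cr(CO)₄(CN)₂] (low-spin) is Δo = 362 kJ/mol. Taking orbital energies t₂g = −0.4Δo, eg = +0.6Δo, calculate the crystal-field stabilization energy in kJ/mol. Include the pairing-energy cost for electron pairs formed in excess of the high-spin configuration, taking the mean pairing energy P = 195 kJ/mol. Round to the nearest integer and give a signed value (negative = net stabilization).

-384

Ligand charges: 4×(+0) from CO and 2×(-1) from CN⁻ sum to -2; with overall charge +0, Cr is +2.
Cr is in group 6, so Cr²⁺ is d⁴ (6 − 2 = 4).
The d⁴ electrons fill as t₂g⁴ eg⁰.
CFSE(orbital) = 4×(-0.4Δo) + 0×(0.6Δo) = -1.6Δo; with Δo = 362 kJ/mol that is -579 kJ/mol.
High-spin d⁴ would be t₂g³ eg¹ with 0 pairs; low-spin has 1, so 1 excess pair costs +1P = +195 kJ/mol.
Combining: -579 + 195 = -384 kJ/mol.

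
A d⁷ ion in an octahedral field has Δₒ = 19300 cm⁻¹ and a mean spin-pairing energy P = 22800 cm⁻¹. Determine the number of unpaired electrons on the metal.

3

With Δₒ < P the complex is high-spin.
Configuration: t₂g⁵ eg².
Unpaired electrons: 3.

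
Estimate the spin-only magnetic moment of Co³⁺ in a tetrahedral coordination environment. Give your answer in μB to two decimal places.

Co is in group 9, so Co³⁺ is d⁶ (9 − 3 = 6).
Tetrahedral fields are weak (Δₜ ≈ 4/9 Δₒ), so electrons fill high-spin.
Configuration: e^3 t2^3 → 4 unpaired electrons.
μ(spin-only) = √[4(4+2)] = √24 ≈ 4.90 μB.

4.90 μB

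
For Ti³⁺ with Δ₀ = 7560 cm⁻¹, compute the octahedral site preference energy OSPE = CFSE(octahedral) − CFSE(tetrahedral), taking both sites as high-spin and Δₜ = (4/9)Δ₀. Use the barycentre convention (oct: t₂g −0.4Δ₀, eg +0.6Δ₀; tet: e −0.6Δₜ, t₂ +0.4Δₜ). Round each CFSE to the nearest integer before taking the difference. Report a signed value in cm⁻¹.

Ti sits in group 4; removing 3 electrons leaves Ti³⁺ with 4 − 3 = 1 d electrons.
Octahedral high-spin t₂g¹ eg⁰: CFSE = -0.4 × 7560 = -3024 cm⁻¹.
Tetrahedral: e¹ t₂⁰, CFSE = 1(−0.6) + 0(+0.4) = -0.6Δₜ = -0.6 × (4/9) × 7560 = -2016 cm⁻¹.
Subtracting, OSPE = -3024 − (-2016) = -1008 cm⁻¹.

-1008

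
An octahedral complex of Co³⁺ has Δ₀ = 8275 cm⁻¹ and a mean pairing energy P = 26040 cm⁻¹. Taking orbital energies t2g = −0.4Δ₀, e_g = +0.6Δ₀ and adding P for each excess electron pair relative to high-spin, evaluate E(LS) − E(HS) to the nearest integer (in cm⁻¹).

Group 9 minus oxidation state +3 gives a d⁶ configuration for Co³⁺.
In the high-spin limit (t2g^4 e_g^2) the orbital term is -0.4Δ₀ = -3310 cm⁻¹, with no excess pairing.
For low-spin the configuration is t2g^6 e_g^0: orbital energy -2.4 × 8275 = -19860 cm⁻¹, and 2 additional pairs relative to high-spin add 52080 cm⁻¹, giving 32220 cm⁻¹.
Thus E(LS) − E(HS) = 35530 cm⁻¹.

35530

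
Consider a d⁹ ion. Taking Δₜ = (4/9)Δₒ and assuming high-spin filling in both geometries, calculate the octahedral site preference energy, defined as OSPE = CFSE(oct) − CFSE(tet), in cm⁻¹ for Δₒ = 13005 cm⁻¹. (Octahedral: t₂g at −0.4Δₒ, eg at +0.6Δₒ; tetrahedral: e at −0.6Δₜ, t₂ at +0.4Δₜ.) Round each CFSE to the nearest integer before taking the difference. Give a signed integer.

Octahedral high-spin t₂g⁶ eg³: CFSE = -0.6 × 13005 = -7803 cm⁻¹.
In a tetrahedral site the filling is e⁴ t₂⁵: CFSE(tet) = -0.4Δₜ = -0.4 × (4/9)(13005) = -2312 cm⁻¹.
OSPE = CFSE(oct) − CFSE(tet) = -7803 − (-2312) = -5491 cm⁻¹.

-5491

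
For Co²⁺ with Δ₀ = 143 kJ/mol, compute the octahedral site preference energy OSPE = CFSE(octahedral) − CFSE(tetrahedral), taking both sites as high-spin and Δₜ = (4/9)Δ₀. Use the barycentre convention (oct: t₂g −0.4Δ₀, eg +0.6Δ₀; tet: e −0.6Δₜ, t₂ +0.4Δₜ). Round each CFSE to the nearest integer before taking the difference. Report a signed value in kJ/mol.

-38

Group 9 minus oxidation state +2 gives a d⁷ configuration for Co²⁺.
In an octahedral site d⁷ (HS) is t₂g⁵ eg², giving CFSE(oct) = -0.8Δ₀ = -114 kJ/mol.
Tetrahedral e⁴ t₂³ gives -1.2Δₜ = -1.2 × (4/9) × 143 = -76 kJ/mol.
Subtracting, OSPE = -114 − (-76) = -38 kJ/mol.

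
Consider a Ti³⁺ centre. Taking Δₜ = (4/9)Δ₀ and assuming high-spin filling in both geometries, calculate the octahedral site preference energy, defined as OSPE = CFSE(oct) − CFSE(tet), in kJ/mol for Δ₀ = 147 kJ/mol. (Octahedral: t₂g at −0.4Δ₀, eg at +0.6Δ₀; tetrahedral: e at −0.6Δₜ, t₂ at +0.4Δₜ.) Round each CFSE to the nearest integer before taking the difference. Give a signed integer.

-20

Ti sits in group 4; removing 3 electrons leaves Ti³⁺ with 4 − 3 = 1 d electrons.
Octahedral (high-spin): t2g^1 e_g^0, CFSE = 1(−0.4) + 0(+0.6) = -0.4Δ₀ = -0.4 × 147 = -59 kJ/mol.
In a tetrahedral site the filling is e^1 t2^0: CFSE(tet) = -0.6Δₜ = -0.6 × (4/9)(147) = -39 kJ/mol.
OSPE = CFSE(oct) − CFSE(tet) = -59 − (-39) = -20 kJ/mol.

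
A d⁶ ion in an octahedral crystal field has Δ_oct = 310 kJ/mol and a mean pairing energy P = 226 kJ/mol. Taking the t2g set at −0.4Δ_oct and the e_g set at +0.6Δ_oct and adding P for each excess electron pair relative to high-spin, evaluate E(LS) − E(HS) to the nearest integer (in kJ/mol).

-168

High-spin: t2g^4 e_g^2, CFSE = -0.4Δ_oct = -124 kJ/mol.
Low-spin: t2g^6 e_g^0, orbital CFSE = -2.4Δ_oct = -744 kJ/mol; plus 2 excess pairs × P = +452 kJ/mol; total -292 kJ/mol.
E(LS) − E(HS) = -292 − (-124) = -168 kJ/mol.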